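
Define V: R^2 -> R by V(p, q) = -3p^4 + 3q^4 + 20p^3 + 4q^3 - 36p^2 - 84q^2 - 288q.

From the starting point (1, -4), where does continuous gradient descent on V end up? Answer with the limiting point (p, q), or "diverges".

(2, -3)

V is separable, so gradient descent decouples: p follows -∂V/∂p, q follows -∂V/∂q.
∂V/∂p = -12p(p - 3)(p - 2); at p=1 this is -24, so p increases.
∂V/∂q = 12(q - 4)(q + 2)(q + 3); at q=-4 this is -192, so q increases.
p converges to its nearest critical value 2 (a local min of the p-part); q converges to -3. The iterate converges to (2, -3).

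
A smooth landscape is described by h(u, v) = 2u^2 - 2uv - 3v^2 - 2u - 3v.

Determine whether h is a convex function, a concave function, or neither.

neither

h is quadratic, so its Hessian is the constant matrix H = [[4, -2], [-2, -6]].
det(H) = -28, tr(H) = -2.
det(H) < 0, so H is indefinite: neither convex nor concave.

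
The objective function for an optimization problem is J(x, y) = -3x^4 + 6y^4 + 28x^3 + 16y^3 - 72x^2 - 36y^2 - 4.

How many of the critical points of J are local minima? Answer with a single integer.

2

J separates as a function of x plus a function of y, so ∇J=0 decouples.
∂J/∂x = -12x(x - 4)(x - 3) = 0 at x ∈ {0, 3, 4}; ∂J/∂y = 24y(y - 1)(y + 3) = 0 at y ∈ {-3, 0, 1}.
The Hessian is diagonal: diag(J_xx, J_yy). Second derivatives: J_xx(0)=-144, J_xx(3)=36, J_xx(4)=-48; J_yy(-3)=288, J_yy(0)=-72, J_yy(1)=96.
Local minima occur where both diagonal entries positive: (3, -3), (3, 1). Count: 2.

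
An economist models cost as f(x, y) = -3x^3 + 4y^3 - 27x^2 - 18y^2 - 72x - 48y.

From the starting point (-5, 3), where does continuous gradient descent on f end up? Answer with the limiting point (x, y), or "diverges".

(-4, 4)

f is separable, so gradient descent decouples: x follows -∂f/∂x, y follows -∂f/∂y.
∂f/∂x = -9(x + 2)(x + 4); at x=-5 this is -27, so x increases.
∂f/∂y = 12(y - 4)(y + 1); at y=3 this is -48, so y increases.
x converges to its nearest critical value -4 (a local min of the x-part); y converges to 4. The iterate converges to (-4, 4).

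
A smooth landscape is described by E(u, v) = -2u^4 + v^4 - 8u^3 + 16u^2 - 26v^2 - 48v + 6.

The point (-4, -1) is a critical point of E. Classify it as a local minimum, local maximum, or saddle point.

local maximum

The mixed partial ∂²E/∂u∂v is 0, so the Hessian at any point is diag(E_uu, E_vv) = diag(8(-3u^2 - 6u + 4), 4(3v^2 - 13)).
At (-4, -1): H = diag(-160, -40).
Both eigenvalues are negative, so H is negative definite: a local maximum.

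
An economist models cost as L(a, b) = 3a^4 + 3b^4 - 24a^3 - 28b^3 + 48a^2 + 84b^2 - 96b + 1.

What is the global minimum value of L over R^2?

-63

L(a,b) separates as P(a) + Q(b) + 1, so its minimum is min P + min Q + 1.
P'(a) = 12a(a - 4)(a - 2) vanishes at a ∈ {0, 2, 4}; Q'(b) = 12(b - 4)(b - 2)(b - 1) vanishes at b ∈ {1, 2, 4}.
Local minima of P (where P''>0): P(0)=0, P(4)=0. Local minima of Q: Q(1)=-37, Q(4)=-64.
So the global minimum of L is P(0) + Q(4) + 1 = 0 − 64 + 1 = -63, attained at (0, 4).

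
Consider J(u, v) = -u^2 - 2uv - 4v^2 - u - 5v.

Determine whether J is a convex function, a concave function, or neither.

concave

J is quadratic, so its Hessian is the constant matrix H = [[-2, -2], [-2, -8]].
det(H) = 12, tr(H) = -10.
det(H) > 0 and tr(H) < 0, so H is negative definite everywhere: concave.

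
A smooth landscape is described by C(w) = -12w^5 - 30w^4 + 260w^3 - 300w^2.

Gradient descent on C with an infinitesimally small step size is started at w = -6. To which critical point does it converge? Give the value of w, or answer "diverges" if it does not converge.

-5

C'(w) = -60w(w - 2)(w - 1)(w + 5), so C'(-6) = -20160.
Gradient descent moves in the -C' direction, i.e. w is increasing.
The nearest critical point in that direction is w = -5, where C'' = 12600 > 0 (a local minimum). The iterate converges there.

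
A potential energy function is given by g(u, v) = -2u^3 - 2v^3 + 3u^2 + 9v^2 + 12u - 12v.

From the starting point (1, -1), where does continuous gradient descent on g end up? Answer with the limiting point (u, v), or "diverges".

g is separable, so gradient descent decouples: u follows -∂g/∂u, v follows -∂g/∂v.
∂g/∂u = -6(u - 2)(u + 1); at u=1 this is 12, so u decreases.
∂g/∂v = -6(v - 2)(v - 1); at v=-1 this is -36, so v increases.
u converges to its nearest critical value -1 (a local min of the u-part); v converges to 1. The iterate converges to (-1, 1).

(-1, 1)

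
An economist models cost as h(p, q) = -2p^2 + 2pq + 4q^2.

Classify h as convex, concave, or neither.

neither

h is quadratic, so its Hessian is the constant matrix H = [[-4, 2], [2, 8]].
det(H) = -36, tr(H) = 4.
det(H) < 0, so H is indefinite: neither convex nor concave.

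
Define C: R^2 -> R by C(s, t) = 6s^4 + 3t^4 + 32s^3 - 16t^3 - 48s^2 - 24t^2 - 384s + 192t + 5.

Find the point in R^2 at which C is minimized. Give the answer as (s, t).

(2, -2)

C(s,t) separates as P(s) + Q(t) + 5, so its minimum is min P + min Q + 5.
P'(s) = 24(s - 2)(s + 2)(s + 4) vanishes at s ∈ {-4, -2, 2}; Q'(t) = 12(t - 4)(t - 2)(t + 2) vanishes at t ∈ {-2, 2, 4}.
Local minima of P (where P''>0): P(-4)=256, P(2)=-608. Local minima of Q: Q(-2)=-304, Q(4)=128.
So the global minimum of C is P(2) + Q(-2) + 5 = -608 − 304 + 5 = -907, attained at (2, -2).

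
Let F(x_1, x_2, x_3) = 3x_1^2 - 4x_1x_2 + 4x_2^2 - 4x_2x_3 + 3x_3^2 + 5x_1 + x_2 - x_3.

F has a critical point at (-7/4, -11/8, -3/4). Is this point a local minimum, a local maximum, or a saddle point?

The Hessian is constant: H = [[6, -4, 0], [-4, 8, -4], [0, -4, 6]].
Leading principal minors: Δ₁ = 6, Δ₂ = 32, Δ₃ = 96.
All leading minors are positive, so H is positive definite: a local minimum.

local minimum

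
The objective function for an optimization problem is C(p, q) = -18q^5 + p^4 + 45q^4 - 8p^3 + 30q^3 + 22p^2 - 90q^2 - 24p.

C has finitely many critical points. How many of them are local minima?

4

C separates as a function of p plus a function of q, so ∇C=0 decouples.
∂C/∂p = 4(p - 3)(p - 2)(p - 1) = 0 at p ∈ {1, 2, 3}; ∂C/∂q = -90q(q - 2)(q - 1)(q + 1) = 0 at q ∈ {-1, 0, 1, 2}.
The Hessian is diagonal: diag(C_pp, C_qq). Second derivatives: C_pp(1)=8, C_pp(2)=-4, C_pp(3)=8; C_qq(-1)=540, C_qq(0)=-180, C_qq(1)=180, C_qq(2)=-540.
Local minima occur where both diagonal entries positive: (1, -1), (1, 1), (3, -1), (3, 1). Count: 4.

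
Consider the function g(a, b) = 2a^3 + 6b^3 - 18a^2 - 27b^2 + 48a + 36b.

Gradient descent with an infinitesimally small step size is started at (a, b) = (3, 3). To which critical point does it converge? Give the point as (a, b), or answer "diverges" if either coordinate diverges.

(4, 2)

g is separable, so gradient descent decouples: a follows -∂g/∂a, b follows -∂g/∂b.
∂g/∂a = 6(a - 4)(a - 2); at a=3 this is -6, so a increases.
∂g/∂b = 18(b - 2)(b - 1); at b=3 this is 36, so b decreases.
a converges to its nearest critical value 4 (a local min of the a-part); b converges to 2. The iterate converges to (4, 2).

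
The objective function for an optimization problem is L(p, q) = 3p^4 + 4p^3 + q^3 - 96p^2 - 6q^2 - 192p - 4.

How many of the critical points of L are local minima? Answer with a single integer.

2

L separates as a function of p plus a function of q, so ∇L=0 decouples.
∂L/∂p = 12(p - 4)(p + 1)(p + 4) = 0 at p ∈ {-4, -1, 4}; ∂L/∂q = 3q(q - 4) = 0 at q ∈ {0, 4}.
The Hessian is diagonal: diag(L_pp, L_qq). Second derivatives: L_pp(-4)=288, L_pp(-1)=-180, L_pp(4)=480; L_qq(0)=-12, L_qq(4)=12.
Local minima occur where both diagonal entries positive: (-4, 4), (4, 4). Count: 2.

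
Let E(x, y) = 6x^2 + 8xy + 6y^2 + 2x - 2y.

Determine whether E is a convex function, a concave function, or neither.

E is quadratic, so its Hessian is the constant matrix H = [[12, 8], [8, 12]].
det(H) = 80, tr(H) = 24.
det(H) > 0 and tr(H) > 0, so H is positive definite everywhere: convex.

convex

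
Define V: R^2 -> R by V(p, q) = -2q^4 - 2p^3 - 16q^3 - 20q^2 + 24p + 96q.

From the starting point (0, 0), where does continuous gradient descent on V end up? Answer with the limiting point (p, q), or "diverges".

(-2, -3)

V is separable, so gradient descent decouples: p follows -∂V/∂p, q follows -∂V/∂q.
∂V/∂p = -6(p - 2)(p + 2); at p=0 this is 24, so p decreases.
∂V/∂q = -8(q - 1)(q + 3)(q + 4); at q=0 this is 96, so q decreases.
p converges to its nearest critical value -2 (a local min of the p-part); q converges to -3. The iterate converges to (-2, -3).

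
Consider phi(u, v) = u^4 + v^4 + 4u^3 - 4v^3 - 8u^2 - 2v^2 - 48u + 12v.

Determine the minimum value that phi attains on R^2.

-89

phi(u,v) separates as P(u) + Q(v), so its minimum is min P + min Q.
P'(u) = 4(u - 2)(u + 2)(u + 3) vanishes at u ∈ {-3, -2, 2}; Q'(v) = 4(v - 3)(v - 1)(v + 1) vanishes at v ∈ {-1, 1, 3}.
Local minima of P (where P''>0): P(-3)=45, P(2)=-80. Local minima of Q: Q(-1)=-9, Q(3)=-9.
So the global minimum of phi is P(2) + Q(-1) = -80 − 9 = -89, attained at (2, -1).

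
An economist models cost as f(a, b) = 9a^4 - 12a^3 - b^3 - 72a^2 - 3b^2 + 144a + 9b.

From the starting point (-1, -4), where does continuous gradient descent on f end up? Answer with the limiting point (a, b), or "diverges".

f is separable, so gradient descent decouples: a follows -∂f/∂a, b follows -∂f/∂b.
∂f/∂a = 36(a - 2)(a - 1)(a + 2); at a=-1 this is 216, so a decreases.
∂f/∂b = -3(b - 1)(b + 3); at b=-4 this is -15, so b increases.
a converges to its nearest critical value -2 (a local min of the a-part); b converges to -3. The iterate converges to (-2, -3).

(-2, -3)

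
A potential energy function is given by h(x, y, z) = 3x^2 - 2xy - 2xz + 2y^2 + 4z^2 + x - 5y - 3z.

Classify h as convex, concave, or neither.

h is quadratic, so its Hessian is the constant matrix H = [[6, -2, -2], [-2, 4, 0], [-2, 0, 8]].
Leading principal minors: 6, 20, 144.
All positive ⇒ H ≻ 0 ⇒ convex.

convex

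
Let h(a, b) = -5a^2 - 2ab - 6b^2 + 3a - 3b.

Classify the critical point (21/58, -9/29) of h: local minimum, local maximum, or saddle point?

The Hessian of h is constant: H = [[-10, -2], [-2, -12]].
det(H) = (-10)·(-12) − (-2)² = 116.
det(H) > 0 and tr(H) = -22 < 0, so H is negative definite and the point is a local maximum.

local maximum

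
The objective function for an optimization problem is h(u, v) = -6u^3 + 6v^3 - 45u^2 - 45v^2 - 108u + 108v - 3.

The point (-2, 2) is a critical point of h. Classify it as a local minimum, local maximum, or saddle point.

The mixed partial ∂²h/∂u∂v is 0, so the Hessian at any point is diag(h_uu, h_vv) = diag(-18(2u + 5), 18(2v - 5)).
At (-2, 2): H = diag(-18, -18).
Both eigenvalues are negative, so H is negative definite: a local maximum.

local maximum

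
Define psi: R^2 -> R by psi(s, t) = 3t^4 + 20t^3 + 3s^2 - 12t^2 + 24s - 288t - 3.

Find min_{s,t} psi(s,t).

-467

psi(s,t) separates as P(s) + Q(t) − 3, so its minimum is min P + min Q − 3.
P'(s) = 6s + 24 vanishes at s ∈ {-4}; Q'(t) = 12(t - 2)(t + 3)(t + 4) vanishes at t ∈ {-4, -3, 2}.
Local minima of P (where P''>0): P(-4)=-48. Local minima of Q: Q(-4)=448, Q(2)=-416.
So the global minimum of psi is P(-4) + Q(2) − 3 = -48 − 416 − 3 = -467, attained at (-4, 2).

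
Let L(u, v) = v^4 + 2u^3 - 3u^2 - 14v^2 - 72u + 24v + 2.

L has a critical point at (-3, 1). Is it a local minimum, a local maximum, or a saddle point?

The mixed partial ∂²L/∂u∂v is 0, so the Hessian at any point is diag(L_uu, L_vv) = diag(6(2u - 1), 4(3v^2 - 7)).
At (-3, 1): H = diag(-42, -16).
Both eigenvalues are negative, so H is negative definite: a local maximum.

local maximum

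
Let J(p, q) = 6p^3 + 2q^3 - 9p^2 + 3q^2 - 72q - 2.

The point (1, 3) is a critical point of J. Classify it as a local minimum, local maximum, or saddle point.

The mixed partial ∂²J/∂p∂q is 0, so the Hessian at any point is diag(J_pp, J_qq) = diag(18(2p - 1), 6(2q + 1)).
At (1, 3): H = diag(18, 42).
Both eigenvalues are positive, so H is positive definite: a local minimum.

local minimum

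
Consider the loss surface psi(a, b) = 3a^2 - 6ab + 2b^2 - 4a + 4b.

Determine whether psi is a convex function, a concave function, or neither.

neither

psi is quadratic, so its Hessian is the constant matrix H = [[6, -6], [-6, 4]].
det(H) = -12, tr(H) = 10.
det(H) < 0, so H is indefinite: neither convex nor concave.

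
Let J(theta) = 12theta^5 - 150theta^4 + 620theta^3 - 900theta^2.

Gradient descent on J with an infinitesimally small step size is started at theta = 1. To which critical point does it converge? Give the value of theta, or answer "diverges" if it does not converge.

2

J'(theta) = 60theta(theta - 5)(theta - 3)(theta - 2), so J'(1) = -480.
Gradient descent moves in the -J' direction, i.e. theta is increasing.
The nearest critical point in that direction is theta = 2, where J'' = 360 > 0 (a local minimum). The iterate converges there.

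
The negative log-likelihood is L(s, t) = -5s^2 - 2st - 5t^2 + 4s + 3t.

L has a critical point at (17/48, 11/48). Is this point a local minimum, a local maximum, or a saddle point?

local maximum

The Hessian of L is constant: H = [[-10, -2], [-2, -10]].
det(H) = (-10)·(-10) − (-2)² = 96.
det(H) > 0 and tr(H) = -20 < 0, so H is negative definite and the point is a local maximum.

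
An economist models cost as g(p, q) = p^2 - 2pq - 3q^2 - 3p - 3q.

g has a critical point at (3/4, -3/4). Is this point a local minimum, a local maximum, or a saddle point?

The Hessian of g is constant: H = [[2, -2], [-2, -6]].
det(H) = 2·(-6) − (-2)² = -16.
Since det(H) < 0, H is indefinite and the critical point is a saddle point.

saddle point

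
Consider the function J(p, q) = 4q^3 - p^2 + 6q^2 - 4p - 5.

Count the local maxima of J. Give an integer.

1

J separates as a function of p plus a function of q, so ∇J=0 decouples.
∂J/∂p = -2(p + 2) = 0 at p ∈ {-2}; ∂J/∂q = 12q(q + 1) = 0 at q ∈ {-1, 0}.
The Hessian is diagonal: diag(J_pp, J_qq). Second derivatives: J_pp(-2)=-2; J_qq(-1)=-12, J_qq(0)=12.
Local maxima occur where both diagonal entries negative: (-2, -1). Count: 1.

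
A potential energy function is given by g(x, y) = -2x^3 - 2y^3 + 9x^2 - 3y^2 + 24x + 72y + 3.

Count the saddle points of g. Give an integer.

2

g separates as a function of x plus a function of y, so ∇g=0 decouples.
∂g/∂x = -6(x - 4)(x + 1) = 0 at x ∈ {-1, 4}; ∂g/∂y = -6(y - 3)(y + 4) = 0 at y ∈ {-4, 3}.
The Hessian is diagonal: diag(g_xx, g_yy). Second derivatives: g_xx(-1)=30, g_xx(4)=-30; g_yy(-4)=42, g_yy(3)=-42.
Saddle points occur where the two diagonal entries have opposite signs: (-1, 3), (4, -4). Count: 2.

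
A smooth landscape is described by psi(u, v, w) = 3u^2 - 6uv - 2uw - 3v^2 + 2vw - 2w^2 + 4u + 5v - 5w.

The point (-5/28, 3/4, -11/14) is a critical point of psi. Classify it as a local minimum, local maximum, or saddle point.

The Hessian is constant: H = [[6, -6, -2], [-6, -6, 2], [-2, 2, -4]].
Leading principal minors: Δ₁ = 6, Δ₂ = -72, Δ₃ = 336.
The minors fit neither the all-positive nor the alternating-sign pattern, so H is indefinite: a saddle point.

saddle point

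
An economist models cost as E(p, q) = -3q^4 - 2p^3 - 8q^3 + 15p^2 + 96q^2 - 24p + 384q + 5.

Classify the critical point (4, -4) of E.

The mixed partial ∂²E/∂p∂q is 0, so the Hessian at any point is diag(E_pp, E_qq) = diag(6(-2p + 5), 12(-3q^2 - 4q + 16)).
At (4, -4): H = diag(-18, -192).
Both eigenvalues are negative, so H is negative definite: a local maximum.

local maximum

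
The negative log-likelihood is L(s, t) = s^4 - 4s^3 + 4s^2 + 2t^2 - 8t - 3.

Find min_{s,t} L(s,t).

-11

L(s,t) separates as P(s) + Q(t) − 3, so its minimum is min P + min Q − 3.
P'(s) = 4s(s - 2)(s - 1) vanishes at s ∈ {0, 1, 2}; Q'(t) = 4(t - 2) vanishes at t ∈ {2}.
Local minima of P (where P''>0): P(0)=0, P(2)=0. Local minima of Q: Q(2)=-8.
So the global minimum of L is P(0) + Q(2) − 3 = 0 − 8 − 3 = -11, attained at (0, 2).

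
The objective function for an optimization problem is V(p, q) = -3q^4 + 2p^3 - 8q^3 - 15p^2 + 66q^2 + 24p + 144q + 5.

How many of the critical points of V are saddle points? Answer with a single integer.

3

V separates as a function of p plus a function of q, so ∇V=0 decouples.
∂V/∂p = 6(p - 4)(p - 1) = 0 at p ∈ {1, 4}; ∂V/∂q = -12(q - 3)(q + 1)(q + 4) = 0 at q ∈ {-4, -1, 3}.
The Hessian is diagonal: diag(V_pp, V_qq). Second derivatives: V_pp(1)=-18, V_pp(4)=18; V_qq(-4)=-252, V_qq(-1)=144, V_qq(3)=-336.
Saddle points occur where the two diagonal entries have opposite signs: (1, -1), (4, -4), (4, 3). Count: 3.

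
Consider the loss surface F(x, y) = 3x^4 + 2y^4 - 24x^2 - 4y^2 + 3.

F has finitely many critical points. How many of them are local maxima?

1

F separates as a function of x plus a function of y, so ∇F=0 decouples.
∂F/∂x = 12x(x - 2)(x + 2) = 0 at x ∈ {-2, 0, 2}; ∂F/∂y = 8y(y - 1)(y + 1) = 0 at y ∈ {-1, 0, 1}.
The Hessian is diagonal: diag(F_xx, F_yy). Second derivatives: F_xx(-2)=96, F_xx(0)=-48, F_xx(2)=96; F_yy(-1)=16, F_yy(0)=-8, F_yy(1)=16.
Local maxima occur where both diagonal entries negative: (0, 0). Count: 1.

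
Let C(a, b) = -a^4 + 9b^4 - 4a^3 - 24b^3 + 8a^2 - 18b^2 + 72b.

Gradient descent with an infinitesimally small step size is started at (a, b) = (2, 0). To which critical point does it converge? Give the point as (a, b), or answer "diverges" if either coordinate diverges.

diverges

C is separable, so gradient descent decouples: a follows -∂C/∂a, b follows -∂C/∂b.
∂C/∂a = -4a(a - 1)(a + 4); at a=2 this is -48, so a increases.
∂C/∂b = 36(b - 2)(b - 1)(b + 1); at b=0 this is 72, so b decreases.
The a-coordinate has no critical point in that direction and runs off to infinity.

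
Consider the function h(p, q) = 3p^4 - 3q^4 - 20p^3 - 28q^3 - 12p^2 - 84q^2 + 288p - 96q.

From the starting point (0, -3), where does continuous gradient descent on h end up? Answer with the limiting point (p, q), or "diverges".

(-2, -2)

h is separable, so gradient descent decouples: p follows -∂h/∂p, q follows -∂h/∂q.
∂h/∂p = 12(p - 4)(p - 3)(p + 2); at p=0 this is 288, so p decreases.
∂h/∂q = -12(q + 1)(q + 2)(q + 4); at q=-3 this is -24, so q increases.
p converges to its nearest critical value -2 (a local min of the p-part); q converges to -2. The iterate converges to (-2, -2).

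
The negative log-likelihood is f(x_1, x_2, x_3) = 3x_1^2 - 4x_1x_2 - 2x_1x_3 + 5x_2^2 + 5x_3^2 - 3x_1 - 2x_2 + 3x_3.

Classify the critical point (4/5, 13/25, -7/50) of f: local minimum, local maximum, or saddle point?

The Hessian is constant: H = [[6, -4, -2], [-4, 10, 0], [-2, 0, 10]].
Leading principal minors: Δ₁ = 6, Δ₂ = 44, Δ₃ = 400.
All leading minors are positive, so H is positive definite: a local minimum.

local minimum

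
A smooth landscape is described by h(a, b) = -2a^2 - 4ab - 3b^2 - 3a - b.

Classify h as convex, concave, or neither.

concave

h is quadratic, so its Hessian is the constant matrix H = [[-4, -4], [-4, -6]].
det(H) = 8, tr(H) = -10.
det(H) > 0 and tr(H) < 0, so H is negative definite everywhere: concave.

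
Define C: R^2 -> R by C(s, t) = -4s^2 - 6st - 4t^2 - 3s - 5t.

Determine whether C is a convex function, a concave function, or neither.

concave

C is quadratic, so its Hessian is the constant matrix H = [[-8, -6], [-6, -8]].
det(H) = 28, tr(H) = -16.
det(H) > 0 and tr(H) < 0, so H is negative definite everywhere: concave.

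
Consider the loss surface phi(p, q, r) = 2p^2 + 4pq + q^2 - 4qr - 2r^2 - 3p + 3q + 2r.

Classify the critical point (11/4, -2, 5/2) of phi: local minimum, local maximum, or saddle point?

The Hessian is constant: H = [[4, 4, 0], [4, 2, -4], [0, -4, -4]].
Leading principal minors: Δ₁ = 4, Δ₂ = -8, Δ₃ = -32.
The minors fit neither the all-positive nor the alternating-sign pattern, so H is indefinite: a saddle point.

saddle point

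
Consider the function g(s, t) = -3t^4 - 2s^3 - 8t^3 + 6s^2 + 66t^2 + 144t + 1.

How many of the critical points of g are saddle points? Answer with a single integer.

g separates as a function of s plus a function of t, so ∇g=0 decouples.
∂g/∂s = -6s(s - 2) = 0 at s ∈ {0, 2}; ∂g/∂t = -12(t - 3)(t + 1)(t + 4) = 0 at t ∈ {-4, -1, 3}.
The Hessian is diagonal: diag(g_ss, g_tt). Second derivatives: g_ss(0)=12, g_ss(2)=-12; g_tt(-4)=-252, g_tt(-1)=144, g_tt(3)=-336.
Saddle points occur where the two diagonal entries have opposite signs: (0, -4), (0, 3), (2, -1). Count: 3.

3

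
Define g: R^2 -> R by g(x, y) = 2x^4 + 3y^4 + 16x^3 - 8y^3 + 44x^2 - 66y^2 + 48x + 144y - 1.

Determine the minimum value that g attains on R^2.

-586

g(x,y) separates as P(x) + Q(y) − 1, so its minimum is min P + min Q − 1.
P'(x) = 8(x + 1)(x + 2)(x + 3) vanishes at x ∈ {-3, -2, -1}; Q'(y) = 12(y - 4)(y - 1)(y + 3) vanishes at y ∈ {-3, 1, 4}.
Local minima of P (where P''>0): P(-3)=-18, P(-1)=-18. Local minima of Q: Q(-3)=-567, Q(4)=-224.
So the global minimum of g is P(-3) + Q(-3) − 1 = -18 − 567 − 1 = -586, attained at (-3, -3).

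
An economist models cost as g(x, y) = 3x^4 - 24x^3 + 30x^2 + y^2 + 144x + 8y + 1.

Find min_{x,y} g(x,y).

g(x,y) separates as P(x) + Q(y) + 1, so its minimum is min P + min Q + 1.
P'(x) = 12(x - 4)(x - 3)(x + 1) vanishes at x ∈ {-1, 3, 4}; Q'(y) = 2y + 8 vanishes at y ∈ {-4}.
Local minima of P (where P''>0): P(-1)=-87, P(4)=288. Local minima of Q: Q(-4)=-16.
So the global minimum of g is P(-1) + Q(-4) + 1 = -87 − 16 + 1 = -102, attained at (-1, -4).

-102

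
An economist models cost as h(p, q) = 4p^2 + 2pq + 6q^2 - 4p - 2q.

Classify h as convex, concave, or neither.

h is quadratic, so its Hessian is the constant matrix H = [[8, 2], [2, 12]].
det(H) = 92, tr(H) = 20.
det(H) > 0 and tr(H) > 0, so H is positive definite everywhere: convex.

convex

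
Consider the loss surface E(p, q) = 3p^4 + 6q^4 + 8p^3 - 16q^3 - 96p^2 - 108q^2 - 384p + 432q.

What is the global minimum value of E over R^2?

-3142

E(p,q) separates as A(p) + B(q), so its minimum is min A + min B.
A'(p) = 12(p - 4)(p + 2)(p + 4) vanishes at p ∈ {-4, -2, 4}; B'(q) = 24(q - 3)(q - 2)(q + 3) vanishes at q ∈ {-3, 2, 3}.
Local minima of A (where A''>0): A(-4)=256, A(4)=-1792. Local minima of B: B(-3)=-1350, B(3)=378.
So the global minimum of E is A(4) + B(-3) = -1792 − 1350 = -3142, attained at (4, -3).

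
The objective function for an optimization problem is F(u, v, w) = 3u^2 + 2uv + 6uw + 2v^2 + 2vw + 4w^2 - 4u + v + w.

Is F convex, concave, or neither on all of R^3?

F is quadratic, so its Hessian is the constant matrix H = [[6, 2, 6], [2, 4, 2], [6, 2, 8]].
Leading principal minors: 6, 20, 40.
All positive ⇒ H ≻ 0 ⇒ convex.

convex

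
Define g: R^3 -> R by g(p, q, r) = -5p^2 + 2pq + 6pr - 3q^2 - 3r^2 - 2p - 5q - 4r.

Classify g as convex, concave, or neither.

g is quadratic, so its Hessian is the constant matrix H = [[-10, 2, 6], [2, -6, 0], [6, 0, -6]].
Leading principal minors: -10, 56, -120.
Signs alternate −, +, − ⇒ H ≺ 0 ⇒ concave.

concave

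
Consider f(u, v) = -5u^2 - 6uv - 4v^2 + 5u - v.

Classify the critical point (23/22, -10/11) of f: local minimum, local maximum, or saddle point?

The Hessian of f is constant: H = [[-10, -6], [-6, -8]].
det(H) = (-10)·(-8) − (-6)² = 44.
det(H) > 0 and tr(H) = -18 < 0, so H is negative definite and the point is a local maximum.

local maximum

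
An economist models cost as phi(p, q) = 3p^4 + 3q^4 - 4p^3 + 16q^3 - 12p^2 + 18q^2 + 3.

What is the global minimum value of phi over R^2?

phi(p,q) separates as A(p) + B(q) + 3, so its minimum is min A + min B + 3.
A'(p) = 12p(p - 2)(p + 1) vanishes at p ∈ {-1, 0, 2}; B'(q) = 12q(q + 1)(q + 3) vanishes at q ∈ {-3, -1, 0}.
Local minima of A (where A''>0): A(-1)=-5, A(2)=-32. Local minima of B: B(-3)=-27, B(0)=0.
So the global minimum of phi is A(2) + B(-3) + 3 = -32 − 27 + 3 = -56, attained at (2, -3).

-56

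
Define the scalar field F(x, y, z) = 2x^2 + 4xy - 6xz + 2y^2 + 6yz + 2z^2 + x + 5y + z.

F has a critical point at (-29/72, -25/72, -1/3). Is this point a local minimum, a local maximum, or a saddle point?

The Hessian is constant: H = [[4, 4, -6], [4, 4, 6], [-6, 6, 4]].
Leading principal minors: Δ₁ = 4, Δ₂ = 0, Δ₃ = -576.
The minors fit neither the all-positive nor the alternating-sign pattern, so H is indefinite: a saddle point.

saddle point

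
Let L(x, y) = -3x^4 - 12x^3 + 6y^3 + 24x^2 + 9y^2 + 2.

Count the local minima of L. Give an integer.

1

L separates as a function of x plus a function of y, so ∇L=0 decouples.
∂L/∂x = -12x(x - 1)(x + 4) = 0 at x ∈ {-4, 0, 1}; ∂L/∂y = 18y(y + 1) = 0 at y ∈ {-1, 0}.
The Hessian is diagonal: diag(L_xx, L_yy). Second derivatives: L_xx(-4)=-240, L_xx(0)=48, L_xx(1)=-60; L_yy(-1)=-18, L_yy(0)=18.
Local minima occur where both diagonal entries positive: (0, 0). Count: 1.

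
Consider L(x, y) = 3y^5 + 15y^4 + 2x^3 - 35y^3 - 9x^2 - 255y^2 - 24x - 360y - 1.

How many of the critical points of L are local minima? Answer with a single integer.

L separates as a function of x plus a function of y, so ∇L=0 decouples.
∂L/∂x = 6(x - 4)(x + 1) = 0 at x ∈ {-1, 4}; ∂L/∂y = 15(y - 3)(y + 1)(y + 2)(y + 4) = 0 at y ∈ {-4, -2, -1, 3}.
The Hessian is diagonal: diag(L_xx, L_yy). Second derivatives: L_xx(-1)=-30, L_xx(4)=30; L_yy(-4)=-630, L_yy(-2)=150, L_yy(-1)=-180, L_yy(3)=2100.
Local minima occur where both diagonal entries positive: (4, -2), (4, 3). Count: 2.

2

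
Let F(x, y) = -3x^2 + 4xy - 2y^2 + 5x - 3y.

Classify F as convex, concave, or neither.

F is quadratic, so its Hessian is the constant matrix H = [[-6, 4], [4, -4]].
det(H) = 8, tr(H) = -10.
det(H) > 0 and tr(H) < 0, so H is negative definite everywhere: concave.

concave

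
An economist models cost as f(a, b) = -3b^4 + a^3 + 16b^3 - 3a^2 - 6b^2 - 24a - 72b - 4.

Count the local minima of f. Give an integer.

1

f separates as a function of a plus a function of b, so ∇f=0 decouples.
∂f/∂a = 3(a - 4)(a + 2) = 0 at a ∈ {-2, 4}; ∂f/∂b = -12(b - 3)(b - 2)(b + 1) = 0 at b ∈ {-1, 2, 3}.
The Hessian is diagonal: diag(f_aa, f_bb). Second derivatives: f_aa(-2)=-18, f_aa(4)=18; f_bb(-1)=-144, f_bb(2)=36, f_bb(3)=-48.
Local minima occur where both diagonal entries positive: (4, 2). Count: 1.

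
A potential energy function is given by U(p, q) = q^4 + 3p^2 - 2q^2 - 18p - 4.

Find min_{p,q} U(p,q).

-32

U(p,q) separates as A(p) + B(q) − 4, so its minimum is min A + min B − 4.
A'(p) = 6p - 18 vanishes at p ∈ {3}; B'(q) = 4q(q - 1)(q + 1) vanishes at q ∈ {-1, 0, 1}.
Local minima of A (where A''>0): A(3)=-27. Local minima of B: B(-1)=-1, B(1)=-1.
So the global minimum of U is A(3) + B(-1) − 4 = -27 − 1 − 4 = -32, attained at (3, -1).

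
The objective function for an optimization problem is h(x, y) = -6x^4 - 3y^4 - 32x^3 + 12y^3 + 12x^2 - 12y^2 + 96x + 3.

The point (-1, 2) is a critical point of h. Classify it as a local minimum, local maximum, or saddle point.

The mixed partial ∂²h/∂x∂y is 0, so the Hessian at any point is diag(h_xx, h_yy) = diag(24(-3x^2 - 8x + 1), 12(-3y^2 + 6y - 2)).
At (-1, 2): H = diag(144, -24).
The eigenvalues have opposite signs, so H is indefinite: a saddle point.

saddle point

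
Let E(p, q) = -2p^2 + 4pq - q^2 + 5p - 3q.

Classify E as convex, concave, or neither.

E is quadratic, so its Hessian is the constant matrix H = [[-4, 4], [4, -2]].
det(H) = -8, tr(H) = -6.
det(H) < 0, so H is indefinite: neither convex nor concave.

neither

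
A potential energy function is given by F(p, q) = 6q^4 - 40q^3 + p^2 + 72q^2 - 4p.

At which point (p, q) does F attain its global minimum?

(2, 0)

F(p,q) separates as A(p) + B(q), so its minimum is min A + min B.
A'(p) = 2p - 4 vanishes at p ∈ {2}; B'(q) = 24q(q - 3)(q - 2) vanishes at q ∈ {0, 2, 3}.
Local minima of A (where A''>0): A(2)=-4. Local minima of B: B(0)=0, B(3)=54.
So the global minimum of F is A(2) + B(0) = -4 + 0 = -4, attained at (2, 0).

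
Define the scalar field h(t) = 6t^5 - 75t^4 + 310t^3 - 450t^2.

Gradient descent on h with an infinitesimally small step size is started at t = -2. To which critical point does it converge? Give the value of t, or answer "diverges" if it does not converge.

h'(t) = 30t(t - 5)(t - 3)(t - 2), so h'(-2) = 8400.
Gradient descent moves in the -h' direction, i.e. t is decreasing.
There is no critical point below t=-2, and h' keeps the same sign, so the iterate runs off to −∞.

diverges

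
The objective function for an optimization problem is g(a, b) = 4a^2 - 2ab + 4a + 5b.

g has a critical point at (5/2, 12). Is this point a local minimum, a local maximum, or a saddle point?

saddle point

The Hessian of g is constant: H = [[8, -2], [-2, 0]].
det(H) = 8·0 − (-2)² = -4.
Since det(H) < 0, H is indefinite and the critical point is a saddle point.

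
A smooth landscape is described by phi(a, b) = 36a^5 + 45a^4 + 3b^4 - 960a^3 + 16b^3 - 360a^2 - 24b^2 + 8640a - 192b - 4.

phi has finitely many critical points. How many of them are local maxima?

phi separates as a function of a plus a function of b, so ∇phi=0 decouples.
∂phi/∂a = 180(a - 3)(a - 2)(a + 2)(a + 4) = 0 at a ∈ {-4, -2, 2, 3}; ∂phi/∂b = 12(b - 2)(b + 2)(b + 4) = 0 at b ∈ {-4, -2, 2}.
The Hessian is diagonal: diag(phi_aa, phi_bb). Second derivatives: phi_aa(-4)=-15120, phi_aa(-2)=7200, phi_aa(2)=-4320, phi_aa(3)=6300; phi_bb(-4)=144, phi_bb(-2)=-96, phi_bb(2)=288.
Local maxima occur where both diagonal entries negative: (-4, -2), (2, -2). Count: 2.

2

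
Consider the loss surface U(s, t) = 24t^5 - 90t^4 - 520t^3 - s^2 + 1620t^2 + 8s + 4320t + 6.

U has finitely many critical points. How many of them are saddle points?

U separates as a function of s plus a function of t, so ∇U=0 decouples.
∂U/∂s = -2(s - 4) = 0 at s ∈ {4}; ∂U/∂t = 120(t - 4)(t - 3)(t + 1)(t + 3) = 0 at t ∈ {-3, -1, 3, 4}.
The Hessian is diagonal: diag(U_ss, U_tt). Second derivatives: U_ss(4)=-2; U_tt(-3)=-10080, U_tt(-1)=4800, U_tt(3)=-2880, U_tt(4)=4200.
Saddle points occur where the two diagonal entries have opposite signs: (4, -1), (4, 4). Count: 2.

2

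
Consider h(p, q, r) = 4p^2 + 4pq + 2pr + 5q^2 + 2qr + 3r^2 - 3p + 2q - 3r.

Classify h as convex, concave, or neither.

convex

h is quadratic, so its Hessian is the constant matrix H = [[8, 4, 2], [4, 10, 2], [2, 2, 6]].
Leading principal minors: 8, 64, 344.
All positive ⇒ H ≻ 0 ⇒ convex.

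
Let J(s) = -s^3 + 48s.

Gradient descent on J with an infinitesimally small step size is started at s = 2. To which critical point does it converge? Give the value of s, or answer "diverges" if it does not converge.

-4

J'(s) = -3(s - 4)(s + 4), so J'(2) = 36.
Gradient descent moves in the -J' direction, i.e. s is decreasing.
The nearest critical point in that direction is s = -4, where J'' = 24 > 0 (a local minimum). The iterate converges there.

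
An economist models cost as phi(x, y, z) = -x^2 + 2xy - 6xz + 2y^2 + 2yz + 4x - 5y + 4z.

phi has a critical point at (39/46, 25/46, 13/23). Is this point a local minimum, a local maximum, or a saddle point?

saddle point

The Hessian is constant: H = [[-2, 2, -6], [2, 4, 2], [-6, 2, 0]].
Leading principal minors: Δ₁ = -2, Δ₂ = -12, Δ₃ = -184.
The minors fit neither the all-positive nor the alternating-sign pattern, so H is indefinite: a saddle point.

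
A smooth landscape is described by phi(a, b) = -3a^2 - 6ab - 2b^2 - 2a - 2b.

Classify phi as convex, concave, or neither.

neither

phi is quadratic, so its Hessian is the constant matrix H = [[-6, -6], [-6, -4]].
det(H) = -12, tr(H) = -10.
det(H) < 0, so H is indefinite: neither convex nor concave.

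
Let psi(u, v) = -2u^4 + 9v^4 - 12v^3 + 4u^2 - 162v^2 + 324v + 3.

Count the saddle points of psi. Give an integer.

psi separates as a function of u plus a function of v, so ∇psi=0 decouples.
∂psi/∂u = -8u(u - 1)(u + 1) = 0 at u ∈ {-1, 0, 1}; ∂psi/∂v = 36(v - 3)(v - 1)(v + 3) = 0 at v ∈ {-3, 1, 3}.
The Hessian is diagonal: diag(psi_uu, psi_vv). Second derivatives: psi_uu(-1)=-16, psi_uu(0)=8, psi_uu(1)=-16; psi_vv(-3)=864, psi_vv(1)=-288, psi_vv(3)=432.
Saddle points occur where the two diagonal entries have opposite signs: (-1, -3), (-1, 3), (0, 1), (1, -3), (1, 3). Count: 5.

5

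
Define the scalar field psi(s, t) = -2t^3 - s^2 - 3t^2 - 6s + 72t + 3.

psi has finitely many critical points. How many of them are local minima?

0

psi separates as a function of s plus a function of t, so ∇psi=0 decouples.
∂psi/∂s = -2(s + 3) = 0 at s ∈ {-3}; ∂psi/∂t = -6(t - 3)(t + 4) = 0 at t ∈ {-4, 3}.
The Hessian is diagonal: diag(psi_ss, psi_tt). Second derivatives: psi_ss(-3)=-2; psi_tt(-4)=42, psi_tt(3)=-42.
Local minima occur where both diagonal entries positive: none. Count: 0.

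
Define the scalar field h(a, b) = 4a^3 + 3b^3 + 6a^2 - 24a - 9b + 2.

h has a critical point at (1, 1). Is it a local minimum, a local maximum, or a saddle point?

The mixed partial ∂²h/∂a∂b is 0, so the Hessian at any point is diag(h_aa, h_bb) = diag(12(2a + 1), 18b).
At (1, 1): H = diag(36, 18).
Both eigenvalues are positive, so H is positive definite: a local minimum.

local minimum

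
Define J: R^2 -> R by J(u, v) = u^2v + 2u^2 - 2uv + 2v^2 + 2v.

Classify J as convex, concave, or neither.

The term u^2v is cubic, so the Hessian is not constant.
∂²J/∂u² = 2v + 4, which takes both signs as v varies (negative for sufficiently negative v). A diagonal entry of the Hessian changing sign means the Hessian is neither positive- nor negative-semidefinite on all of R^2.

neither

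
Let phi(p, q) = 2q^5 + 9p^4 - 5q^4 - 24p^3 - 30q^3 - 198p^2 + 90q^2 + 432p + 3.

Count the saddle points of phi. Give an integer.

6

phi separates as a function of p plus a function of q, so ∇phi=0 decouples.
∂phi/∂p = 36(p - 4)(p - 1)(p + 3) = 0 at p ∈ {-3, 1, 4}; ∂phi/∂q = 10q(q - 3)(q - 2)(q + 3) = 0 at q ∈ {-3, 0, 2, 3}.
The Hessian is diagonal: diag(phi_pp, phi_qq). Second derivatives: phi_pp(-3)=1008, phi_pp(1)=-432, phi_pp(4)=756; phi_qq(-3)=-900, phi_qq(0)=180, phi_qq(2)=-100, phi_qq(3)=180.
Saddle points occur where the two diagonal entries have opposite signs: (-3, -3), (-3, 2), (1, 0), (1, 3), (4, -3), (4, 2). Count: 6.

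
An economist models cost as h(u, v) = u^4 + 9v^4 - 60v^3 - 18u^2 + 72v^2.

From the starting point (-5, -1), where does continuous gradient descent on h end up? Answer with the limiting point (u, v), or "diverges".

(-3, 0)

h is separable, so gradient descent decouples: u follows -∂h/∂u, v follows -∂h/∂v.
∂h/∂u = 4u(u - 3)(u + 3); at u=-5 this is -320, so u increases.
∂h/∂v = 36v(v - 4)(v - 1); at v=-1 this is -360, so v increases.
u converges to its nearest critical value -3 (a local min of the u-part); v converges to 0. The iterate converges to (-3, 0).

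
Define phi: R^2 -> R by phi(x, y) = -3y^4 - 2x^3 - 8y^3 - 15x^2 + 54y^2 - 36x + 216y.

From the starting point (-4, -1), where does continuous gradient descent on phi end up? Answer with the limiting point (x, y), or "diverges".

(-3, -2)

phi is separable, so gradient descent decouples: x follows -∂phi/∂x, y follows -∂phi/∂y.
∂phi/∂x = -6(x + 2)(x + 3); at x=-4 this is -12, so x increases.
∂phi/∂y = -12(y - 3)(y + 2)(y + 3); at y=-1 this is 96, so y decreases.
x converges to its nearest critical value -3 (a local min of the x-part); y converges to -2. The iterate converges to (-3, -2).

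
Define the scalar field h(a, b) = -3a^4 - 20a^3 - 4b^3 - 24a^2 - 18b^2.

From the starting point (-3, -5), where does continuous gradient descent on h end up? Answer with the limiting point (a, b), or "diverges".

(-1, -3)

h is separable, so gradient descent decouples: a follows -∂h/∂a, b follows -∂h/∂b.
∂h/∂a = -12a(a + 1)(a + 4); at a=-3 this is -72, so a increases.
∂h/∂b = -12b(b + 3); at b=-5 this is -120, so b increases.
a converges to its nearest critical value -1 (a local min of the a-part); b converges to -3. The iterate converges to (-1, -3).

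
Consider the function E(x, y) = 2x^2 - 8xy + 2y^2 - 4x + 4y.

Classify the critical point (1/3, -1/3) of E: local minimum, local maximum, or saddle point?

saddle point

The Hessian of E is constant: H = [[4, -8], [-8, 4]].
det(H) = 4·4 − (-8)² = -48.
Since det(H) < 0, H is indefinite and the critical point is a saddle point.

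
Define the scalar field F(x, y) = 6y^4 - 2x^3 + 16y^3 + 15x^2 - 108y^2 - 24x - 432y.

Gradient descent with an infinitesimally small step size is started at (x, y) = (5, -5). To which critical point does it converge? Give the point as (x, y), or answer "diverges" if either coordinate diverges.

diverges

F is separable, so gradient descent decouples: x follows -∂F/∂x, y follows -∂F/∂y.
∂F/∂x = -6(x - 4)(x - 1); at x=5 this is -24, so x increases.
∂F/∂y = 24(y - 3)(y + 2)(y + 3); at y=-5 this is -1152, so y increases.
The x-coordinate has no critical point in that direction and runs off to infinity.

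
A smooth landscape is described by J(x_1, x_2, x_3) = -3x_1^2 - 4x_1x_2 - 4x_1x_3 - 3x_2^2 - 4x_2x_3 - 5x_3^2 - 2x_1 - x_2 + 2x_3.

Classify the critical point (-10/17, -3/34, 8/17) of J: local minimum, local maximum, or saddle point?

local maximum

The Hessian is constant: H = [[-6, -4, -4], [-4, -6, -4], [-4, -4, -10]].
Leading principal minors: Δ₁ = -6, Δ₂ = 20, Δ₃ = -136.
The minors alternate sign starting negative (−, +, −), so H is negative definite: a local maximum.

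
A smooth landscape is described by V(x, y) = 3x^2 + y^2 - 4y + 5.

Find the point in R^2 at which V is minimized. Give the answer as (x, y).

(0, 2)

V(x,y) separates as P(x) + Q(y) + 5, so its minimum is min P + min Q + 5.
P'(x) = 6x vanishes at x ∈ {0}; Q'(y) = 2y - 4 vanishes at y ∈ {2}.
Local minima of P (where P''>0): P(0)=0. Local minima of Q: Q(2)=-4.
So the global minimum of V is P(0) + Q(2) + 5 = 0 − 4 + 5 = 1, attained at (0, 2).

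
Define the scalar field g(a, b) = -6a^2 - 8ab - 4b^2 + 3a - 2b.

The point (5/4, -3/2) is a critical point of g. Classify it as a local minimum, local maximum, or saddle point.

The Hessian of g is constant: H = [[-12, -8], [-8, -8]].
det(H) = (-12)·(-8) − (-8)² = 32.
det(H) > 0 and tr(H) = -20 < 0, so H is negative definite and the point is a local maximum.

local maximum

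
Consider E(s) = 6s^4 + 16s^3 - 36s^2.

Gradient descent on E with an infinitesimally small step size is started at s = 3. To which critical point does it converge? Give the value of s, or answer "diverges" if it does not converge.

1

E'(s) = 24s(s - 1)(s + 3), so E'(3) = 864.
Gradient descent moves in the -E' direction, i.e. s is decreasing.
The nearest critical point in that direction is s = 1, where E'' = 96 > 0 (a local minimum). The iterate converges there.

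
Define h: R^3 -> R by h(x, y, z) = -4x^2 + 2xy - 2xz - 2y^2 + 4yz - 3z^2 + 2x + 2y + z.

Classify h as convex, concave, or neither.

h is quadratic, so its Hessian is the constant matrix H = [[-8, 2, -2], [2, -4, 4], [-2, 4, -6]].
Leading principal minors: -8, 28, -56.
Signs alternate −, +, − ⇒ H ≺ 0 ⇒ concave.

concave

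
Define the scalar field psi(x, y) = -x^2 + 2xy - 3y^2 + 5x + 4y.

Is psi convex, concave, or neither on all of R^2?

concave

psi is quadratic, so its Hessian is the constant matrix H = [[-2, 2], [2, -6]].
det(H) = 8, tr(H) = -8.
det(H) > 0 and tr(H) < 0, so H is negative definite everywhere: concave.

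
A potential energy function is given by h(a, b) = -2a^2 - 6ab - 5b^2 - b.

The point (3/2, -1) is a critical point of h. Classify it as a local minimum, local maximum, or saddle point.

The Hessian of h is constant: H = [[-4, -6], [-6, -10]].
det(H) = (-4)·(-10) − (-6)² = 4.
det(H) > 0 and tr(H) = -14 < 0, so H is negative definite and the point is a local maximum.

local maximum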